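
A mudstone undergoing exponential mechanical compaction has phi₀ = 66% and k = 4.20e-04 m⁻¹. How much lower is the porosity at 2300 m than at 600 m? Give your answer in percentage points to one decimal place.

Working in km (1 km = 1000 m; k in km⁻¹ = k in m⁻¹ × 1000):
phi(0.6) = 0.66·e^(−0.42×0.6) = 0.5130
phi(2.3) = 0.66·e^(−0.42×2.3) = 0.2512
Δphi = 0.5130 − 0.2512 = 0.2618

26.2 percentage points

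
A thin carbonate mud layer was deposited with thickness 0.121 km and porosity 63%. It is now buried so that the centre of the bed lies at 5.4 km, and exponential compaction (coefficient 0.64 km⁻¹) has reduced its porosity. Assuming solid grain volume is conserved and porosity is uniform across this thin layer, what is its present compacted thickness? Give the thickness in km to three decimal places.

0.046 km

Porosity at 5.4 km: φ = 0.63·exp(−0.64×5.4) = 0.0199
Solid-volume conservation: h(1−φ) = h₀(1−φ₀) ⇒ h = h₀·(1−φ₀)/(1−φ)
h = 0.121 × (1 − 0.63)/(1 − 0.0199) = 0.121 × 0.3775 = 0.0457 km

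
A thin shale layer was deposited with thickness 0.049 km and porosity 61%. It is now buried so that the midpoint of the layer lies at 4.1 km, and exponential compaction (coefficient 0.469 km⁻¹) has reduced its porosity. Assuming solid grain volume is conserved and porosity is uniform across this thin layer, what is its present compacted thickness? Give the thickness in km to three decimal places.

Porosity at 4.1 km: n = 0.61·exp(−0.469×4.1) = 0.0892
Solid-volume conservation: h(1−n) = h₀(1−n₀) ⇒ h = h₀·(1−n₀)/(1−n)
h = 0.049 × (1 − 0.61)/(1 − 0.0892) = 0.049 × 0.4282 = 0.0210 km

0.021 km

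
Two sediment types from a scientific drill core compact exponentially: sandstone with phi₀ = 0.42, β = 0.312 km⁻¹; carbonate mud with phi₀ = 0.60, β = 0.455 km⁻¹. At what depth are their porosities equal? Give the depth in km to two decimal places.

Set phi₀ₐ e^(−βₐd) = phi₀ᵦ e^(−βᵦd) ⇒ ln(phi₀ₐ/phi₀ᵦ) = (βₐ − βᵦ)·d
d = ln(0.42/0.6) / (0.312 − 0.455) = -0.3567 / -0.143 = 2.494 km

2.49 km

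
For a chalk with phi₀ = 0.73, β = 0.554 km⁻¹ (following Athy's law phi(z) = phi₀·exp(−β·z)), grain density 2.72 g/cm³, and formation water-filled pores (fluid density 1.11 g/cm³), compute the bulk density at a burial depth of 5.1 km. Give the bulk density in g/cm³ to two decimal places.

2.65 g/cm³

Porosity at depth: phi = 0.73·exp(−0.554×5.1) = 0.73×0.0593 = 0.0433
Bulk density: ρ_b = (1−phi)ρ_g + phi·ρ_f = 0.9567×2.72 + 0.0433×1.11
       = 2.602 + 0.048 = 2.650 g/cm³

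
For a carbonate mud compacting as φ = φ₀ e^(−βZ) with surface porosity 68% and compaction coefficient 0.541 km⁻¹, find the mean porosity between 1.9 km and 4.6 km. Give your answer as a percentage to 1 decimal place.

⟨φ⟩ = (1/(Z₂−Z₁)) ∫ φ₀ e^(−βZ) dZ = φ₀·(e^(−β·Z₁) − e^(−β·Z₂)) / (β·(Z₂−Z₁))
e^(−0.541×1.9) = 0.3578; e^(−0.541×4.6) = 0.0830
⟨φ⟩ = 0.68 × (0.3578 − 0.0830) / (0.541 × 2.7) = 0.68 × 0.1881 = 0.1279

12.8%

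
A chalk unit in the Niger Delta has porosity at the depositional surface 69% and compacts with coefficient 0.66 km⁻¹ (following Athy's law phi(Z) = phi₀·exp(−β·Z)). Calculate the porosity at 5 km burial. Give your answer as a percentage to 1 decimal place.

phi = phi₀·exp(−β·Z) = 0.69 × exp(−0.66 × 5) = 0.69 × exp(−3.3)
  = 0.69 × 0.0369 = 0.0254

2.5%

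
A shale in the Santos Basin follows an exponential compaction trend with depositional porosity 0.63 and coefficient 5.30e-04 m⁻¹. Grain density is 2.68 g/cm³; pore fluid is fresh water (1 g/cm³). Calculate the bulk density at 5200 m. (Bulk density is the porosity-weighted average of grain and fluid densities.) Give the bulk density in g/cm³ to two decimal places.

2.61 g/cm³

Working in km (1 km = 1000 m; β in km⁻¹ = β in m⁻¹ × 1000):
Porosity at depth: φ = 0.63·exp(−0.53×5.2) = 0.63×0.0635 = 0.0400
Bulk density: ρ_b = (1−φ)ρ_g + φ·ρ_f = 0.9600×2.68 + 0.0400×1
       = 2.573 + 0.040 = 2.613 g/cm³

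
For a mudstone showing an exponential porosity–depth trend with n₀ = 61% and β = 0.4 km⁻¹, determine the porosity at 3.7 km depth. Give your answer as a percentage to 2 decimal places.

n = n₀·exp(−β·d) = 0.61 × exp(−0.4 × 3.7) = 0.61 × exp(−1.48)
  = 0.61 × 0.2276 = 0.1389

13.89%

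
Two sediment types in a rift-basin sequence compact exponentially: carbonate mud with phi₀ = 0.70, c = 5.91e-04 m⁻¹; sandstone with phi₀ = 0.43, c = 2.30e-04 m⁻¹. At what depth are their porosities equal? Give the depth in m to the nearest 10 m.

Working in km (1 km = 1000 m; c in km⁻¹ = c in m⁻¹ × 1000):
Set phi₀ₐ e^(−cₐd) = phi₀ᵦ e^(−cᵦd) ⇒ ln(phi₀ₐ/phi₀ᵦ) = (cₐ − cᵦ)·d
d = ln(0.7/0.43) / (0.591 − 0.23) = 0.4873 / 0.361 = 1.350 km

1350 m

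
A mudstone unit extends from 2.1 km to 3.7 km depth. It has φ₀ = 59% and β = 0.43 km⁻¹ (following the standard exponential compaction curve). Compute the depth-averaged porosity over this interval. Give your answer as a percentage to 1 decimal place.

17.3%

⟨φ⟩ = (1/(z₂−z₁)) ∫ φ₀ e^(−βz) dz = φ₀·(e^(−β·z₁) − e^(−β·z₂)) / (β·(z₂−z₁))
e^(−0.43×2.1) = 0.4054; e^(−0.43×3.7) = 0.2037
⟨φ⟩ = 0.59 × (0.4054 − 0.2037) / (0.43 × 1.6) = 0.59 × 0.2931 = 0.1729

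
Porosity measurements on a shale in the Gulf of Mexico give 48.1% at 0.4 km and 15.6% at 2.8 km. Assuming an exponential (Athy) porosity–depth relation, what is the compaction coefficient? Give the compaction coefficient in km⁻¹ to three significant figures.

Athy: n(d) = n₀ e^(−cd) ⇒ n₁/n₂ = e^{c(d₂−d₁)} ⇒ c = ln(n₁/n₂)/(d₂−d₁)
c = ln(0.481/0.156) / (2.8 − 0.4) = ln(3.083) / 2.4 = 1.1260 / 2.4 = 0.4692 km⁻¹

0.469 km⁻¹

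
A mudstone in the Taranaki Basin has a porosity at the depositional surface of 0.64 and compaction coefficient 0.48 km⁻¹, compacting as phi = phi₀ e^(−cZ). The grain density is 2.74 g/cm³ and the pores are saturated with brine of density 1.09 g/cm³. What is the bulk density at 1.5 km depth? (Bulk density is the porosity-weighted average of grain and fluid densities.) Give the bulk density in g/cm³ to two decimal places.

Porosity at depth: phi = 0.64·exp(−0.48×1.5) = 0.64×0.4868 = 0.3115
Bulk density: ρ_b = (1−phi)ρ_g + phi·ρ_f = 0.6885×2.74 + 0.3115×1.09
       = 1.886 + 0.340 = 2.226 g/cm³

2.23 g/cm³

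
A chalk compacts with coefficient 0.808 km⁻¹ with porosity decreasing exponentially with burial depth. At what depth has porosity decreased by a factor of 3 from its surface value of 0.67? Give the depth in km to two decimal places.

φ/φ₀ = 1/3 ⇒ exp(−k·d) = 1/3 ⇒ d = ln(3) / k
d = 1.0986 / 0.808 = 1.360 km

1.36 km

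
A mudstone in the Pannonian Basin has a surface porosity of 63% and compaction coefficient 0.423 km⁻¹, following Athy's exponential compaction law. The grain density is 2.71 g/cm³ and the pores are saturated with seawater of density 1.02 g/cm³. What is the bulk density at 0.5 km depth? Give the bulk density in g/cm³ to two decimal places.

Porosity at depth: φ = 0.63·exp(−0.423×0.5) = 0.63×0.8094 = 0.5099
Bulk density: ρ_b = (1−φ)ρ_g + φ·ρ_f = 0.4901×2.71 + 0.5099×1.02
       = 1.328 + 0.520 = 1.848 g/cm³

1.85 g/cm³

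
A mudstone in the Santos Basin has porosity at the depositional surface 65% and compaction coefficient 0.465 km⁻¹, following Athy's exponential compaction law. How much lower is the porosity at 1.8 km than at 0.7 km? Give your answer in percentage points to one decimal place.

18.8 percentage points

φ(0.7) = 0.65·e^(−0.465×0.7) = 0.4694
φ(1.8) = 0.65·e^(−0.465×1.8) = 0.2815
Δφ = 0.4694 − 0.2815 = 0.1880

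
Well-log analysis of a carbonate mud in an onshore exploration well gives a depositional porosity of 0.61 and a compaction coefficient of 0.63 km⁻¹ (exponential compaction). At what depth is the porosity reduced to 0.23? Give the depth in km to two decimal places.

1.55 km

Invert Athy's law: z = ln(phi₀/phi) / c
z = ln(0.61/0.23) / 0.63 = ln(2.652) / 0.63 = 0.9754 / 0.63 = 1.548 km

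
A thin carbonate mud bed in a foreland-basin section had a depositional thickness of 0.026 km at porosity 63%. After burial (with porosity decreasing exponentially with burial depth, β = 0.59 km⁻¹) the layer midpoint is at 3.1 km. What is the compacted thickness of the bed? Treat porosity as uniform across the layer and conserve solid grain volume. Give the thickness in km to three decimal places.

Porosity at 3.1 km: φ = 0.63·exp(−0.59×3.1) = 0.1012
Solid-volume conservation: h(1−φ) = h₀(1−φ₀) ⇒ h = h₀·(1−φ₀)/(1−φ)
h = 0.026 × (1 − 0.63)/(1 − 0.1012) = 0.026 × 0.4116 = 0.0107 km

0.011 km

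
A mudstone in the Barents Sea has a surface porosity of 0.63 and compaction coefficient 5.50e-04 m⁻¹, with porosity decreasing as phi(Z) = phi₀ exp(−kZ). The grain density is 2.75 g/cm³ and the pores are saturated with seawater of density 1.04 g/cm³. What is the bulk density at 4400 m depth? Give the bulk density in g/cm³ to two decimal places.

2.65 g/cm³

Working in km (1 km = 1000 m; k in km⁻¹ = k in m⁻¹ × 1000):
Porosity at depth: phi = 0.63·exp(−0.55×4.4) = 0.63×0.0889 = 0.0560
Bulk density: ρ_b = (1−phi)ρ_g + phi·ρ_f = 0.9440×2.75 + 0.0560×1.04
       = 2.596 + 0.058 = 2.654 g/cm³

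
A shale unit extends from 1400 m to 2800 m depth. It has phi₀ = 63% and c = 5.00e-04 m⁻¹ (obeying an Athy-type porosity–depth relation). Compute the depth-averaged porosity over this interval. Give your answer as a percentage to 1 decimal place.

22.5%

Working in km (1 km = 1000 m; c in km⁻¹ = c in m⁻¹ × 1000):
⟨phi⟩ = (1/(d₂−d₁)) ∫ phi₀ e^(−cd) dd = phi₀·(e^(−c·d₁) − e^(−c·d₂)) / (c·(d₂−d₁))
e^(−0.5×1.4) = 0.4966; e^(−0.5×2.8) = 0.2466
⟨phi⟩ = 0.63 × (0.4966 − 0.2466) / (0.5 × 1.4) = 0.63 × 0.3571 = 0.2250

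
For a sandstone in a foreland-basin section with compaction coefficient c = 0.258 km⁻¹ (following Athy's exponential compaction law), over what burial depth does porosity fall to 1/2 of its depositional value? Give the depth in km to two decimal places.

φ/φ₀ = 1/2 ⇒ exp(−c·z) = 1/2 ⇒ z = ln(2) / c
z = 0.6931 / 0.258 = 2.687 km

2.69 km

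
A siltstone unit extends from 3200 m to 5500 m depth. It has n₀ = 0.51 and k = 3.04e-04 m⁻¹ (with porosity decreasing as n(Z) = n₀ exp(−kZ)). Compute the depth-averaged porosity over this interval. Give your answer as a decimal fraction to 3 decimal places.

Working in km (1 km = 1000 m; k in km⁻¹ = k in m⁻¹ × 1000):
⟨n⟩ = (1/(Z₂−Z₁)) ∫ n₀ e^(−kZ) dZ = n₀·(e^(−k·Z₁) − e^(−k·Z₂)) / (k·(Z₂−Z₁))
e^(−0.304×3.2) = 0.3780; e^(−0.304×5.5) = 0.1879
⟨n⟩ = 0.51 × (0.3780 − 0.1879) / (0.304 × 2.3) = 0.51 × 0.2720 = 0.1387

0.139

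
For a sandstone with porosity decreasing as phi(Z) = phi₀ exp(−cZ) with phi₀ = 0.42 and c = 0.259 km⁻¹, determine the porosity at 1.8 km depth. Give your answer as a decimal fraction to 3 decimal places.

0.264

phi = phi₀·exp(−c·Z) = 0.42 × exp(−0.259 × 1.8) = 0.42 × exp(−0.4662)
  = 0.42 × 0.6274 = 0.2635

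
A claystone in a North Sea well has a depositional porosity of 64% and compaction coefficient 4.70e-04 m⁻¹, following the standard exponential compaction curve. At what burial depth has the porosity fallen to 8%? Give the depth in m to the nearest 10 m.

4420 m

Working in km (1 km = 1000 m; c in km⁻¹ = c in m⁻¹ × 1000):
Invert Athy's law: d = ln(n₀/n) / c
d = ln(0.64/0.08) / 0.47 = ln(8) / 0.47 = 2.0794 / 0.47 = 4.424 km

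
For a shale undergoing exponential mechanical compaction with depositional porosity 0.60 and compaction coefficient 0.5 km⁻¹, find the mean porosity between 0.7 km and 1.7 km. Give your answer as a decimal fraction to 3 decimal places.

0.333

⟨φ⟩ = (1/(Z₂−Z₁)) ∫ φ₀ e^(−kZ) dZ = φ₀·(e^(−k·Z₁) − e^(−k·Z₂)) / (k·(Z₂−Z₁))
e^(−0.5×0.7) = 0.7047; e^(−0.5×1.7) = 0.4274
⟨φ⟩ = 0.6 × (0.7047 − 0.4274) / (0.5 × 1) = 0.6 × 0.5545 = 0.3327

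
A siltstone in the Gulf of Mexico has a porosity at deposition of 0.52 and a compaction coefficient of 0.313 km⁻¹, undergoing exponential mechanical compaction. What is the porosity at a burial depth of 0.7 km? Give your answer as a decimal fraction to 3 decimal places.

0.418

phi = phi₀·exp(−β·Z) = 0.52 × exp(−0.313 × 0.7) = 0.52 × exp(−0.2191)
  = 0.52 × 0.8032 = 0.4177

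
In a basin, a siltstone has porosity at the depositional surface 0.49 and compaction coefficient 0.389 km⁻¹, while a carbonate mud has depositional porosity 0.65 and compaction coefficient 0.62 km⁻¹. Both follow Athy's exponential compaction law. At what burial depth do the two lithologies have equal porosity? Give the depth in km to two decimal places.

1.22 km

Set φ₀ₐ e^(−cₐd) = φ₀ᵦ e^(−cᵦd) ⇒ ln(φ₀ₐ/φ₀ᵦ) = (cₐ − cᵦ)·d
d = ln(0.49/0.65) / (0.389 − 0.62) = -0.2826 / -0.231 = 1.223 km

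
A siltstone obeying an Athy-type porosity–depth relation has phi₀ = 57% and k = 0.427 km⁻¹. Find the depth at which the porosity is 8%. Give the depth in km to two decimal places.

Invert Athy's law: z = ln(phi₀/phi) / k
z = ln(0.57/0.08) / 0.427 = ln(7.125) / 0.427 = 1.9636 / 0.427 = 4.599 km

4.60 km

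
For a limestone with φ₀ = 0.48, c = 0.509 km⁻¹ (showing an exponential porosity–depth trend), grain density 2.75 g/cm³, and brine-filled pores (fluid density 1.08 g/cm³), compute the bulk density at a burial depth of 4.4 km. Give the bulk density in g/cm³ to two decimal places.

Porosity at depth: φ = 0.48·exp(−0.509×4.4) = 0.48×0.1065 = 0.0511
Bulk density: ρ_b = (1−φ)ρ_g + φ·ρ_f = 0.9489×2.75 + 0.0511×1.08
       = 2.609 + 0.055 = 2.665 g/cm³

2.66 g/cm³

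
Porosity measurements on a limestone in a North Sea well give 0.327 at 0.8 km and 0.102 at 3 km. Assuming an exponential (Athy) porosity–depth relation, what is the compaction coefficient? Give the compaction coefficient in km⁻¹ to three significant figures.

0.530 km⁻¹

Athy: φ(d) = φ₀ e^(−cd) ⇒ φ₁/φ₂ = e^{c(d₂−d₁)} ⇒ c = ln(φ₁/φ₂)/(d₂−d₁)
c = ln(0.327/0.102) / (3 − 0.8) = ln(3.206) / 2.2 = 1.1650 / 2.2 = 0.5295 km⁻¹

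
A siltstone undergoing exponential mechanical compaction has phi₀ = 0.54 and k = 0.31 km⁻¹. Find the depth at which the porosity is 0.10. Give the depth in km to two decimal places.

Invert Athy's law: d = ln(phi₀/phi) / k
d = ln(0.54/0.1) / 0.31 = ln(5.4) / 0.31 = 1.6864 / 0.31 = 5.440 km

5.44 km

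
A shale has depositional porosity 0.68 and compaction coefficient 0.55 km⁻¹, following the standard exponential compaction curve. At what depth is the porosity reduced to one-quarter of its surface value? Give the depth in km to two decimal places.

φ/φ₀ = 1/4 ⇒ exp(−k·z) = 1/4 ⇒ z = ln(4) / k
z = 1.3863 / 0.55 = 2.521 km

2.52 km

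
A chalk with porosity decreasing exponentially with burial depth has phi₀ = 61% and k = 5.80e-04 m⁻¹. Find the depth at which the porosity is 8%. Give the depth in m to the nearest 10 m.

Working in km (1 km = 1000 m; k in km⁻¹ = k in m⁻¹ × 1000):
Invert Athy's law: d = ln(phi₀/phi) / k
d = ln(0.61/0.08) / 0.58 = ln(7.625) / 0.58 = 2.0314 / 0.58 = 3.502 km

3500 m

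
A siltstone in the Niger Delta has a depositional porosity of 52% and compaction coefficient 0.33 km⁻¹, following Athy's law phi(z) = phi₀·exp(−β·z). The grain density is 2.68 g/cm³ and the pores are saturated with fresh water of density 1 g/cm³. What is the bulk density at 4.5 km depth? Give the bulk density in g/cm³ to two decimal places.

Porosity at depth: phi = 0.52·exp(−0.33×4.5) = 0.52×0.2265 = 0.1178
Bulk density: ρ_b = (1−phi)ρ_g + phi·ρ_f = 0.8822×2.68 + 0.1178×1
       = 2.364 + 0.118 = 2.482 g/cm³

2.48 g/cm³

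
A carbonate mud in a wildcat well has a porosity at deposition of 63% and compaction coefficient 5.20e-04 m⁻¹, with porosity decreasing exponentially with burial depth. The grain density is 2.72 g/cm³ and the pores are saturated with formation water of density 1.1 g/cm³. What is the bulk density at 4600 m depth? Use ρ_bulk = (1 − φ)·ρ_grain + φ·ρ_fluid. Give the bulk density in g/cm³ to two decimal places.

2.63 g/cm³

Working in km (1 km = 1000 m; k in km⁻¹ = k in m⁻¹ × 1000):
Porosity at depth: n = 0.63·exp(−0.52×4.6) = 0.63×0.0914 = 0.0576
Bulk density: ρ_b = (1−n)ρ_g + n·ρ_f = 0.9424×2.72 + 0.0576×1.1
       = 2.563 + 0.063 = 2.627 g/cm³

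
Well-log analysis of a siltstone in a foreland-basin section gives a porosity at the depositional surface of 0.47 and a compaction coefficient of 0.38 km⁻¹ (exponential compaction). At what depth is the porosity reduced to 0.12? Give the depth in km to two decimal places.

Invert Athy's law: z = ln(phi₀/phi) / k
z = ln(0.47/0.12) / 0.38 = ln(3.917) / 0.38 = 1.3652 / 0.38 = 3.593 km

3.59 km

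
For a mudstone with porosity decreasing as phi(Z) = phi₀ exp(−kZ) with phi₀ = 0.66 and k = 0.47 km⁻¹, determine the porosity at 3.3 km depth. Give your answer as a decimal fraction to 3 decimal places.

0.140

phi = phi₀·exp(−k·Z) = 0.66 × exp(−0.47 × 3.3) = 0.66 × exp(−1.551)
  = 0.66 × 0.2120 = 0.1399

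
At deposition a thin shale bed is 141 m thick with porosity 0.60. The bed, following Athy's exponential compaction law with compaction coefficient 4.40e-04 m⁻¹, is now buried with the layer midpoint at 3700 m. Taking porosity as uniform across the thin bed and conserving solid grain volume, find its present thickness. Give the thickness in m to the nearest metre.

64 m

Working in km (1 km = 1000 m; c in km⁻¹ = c in m⁻¹ × 1000):
Porosity at 3.7 km: n = 0.6·exp(−0.44×3.7) = 0.1178
Solid-volume conservation: h(1−n) = h₀(1−n₀) ⇒ h = h₀·(1−n₀)/(1−n)
h = 0.141 × (1 − 0.6)/(1 − 0.1178) = 0.141 × 0.4534 = 0.0639 km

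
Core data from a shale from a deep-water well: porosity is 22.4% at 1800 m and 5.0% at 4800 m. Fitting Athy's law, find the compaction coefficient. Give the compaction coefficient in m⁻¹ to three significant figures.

Working in km (1 km = 1000 m; c in km⁻¹ = c in m⁻¹ × 1000):
Athy: n(d) = n₀ e^(−cd) ⇒ n₁/n₂ = e^{c(d₂−d₁)} ⇒ c = ln(n₁/n₂)/(d₂−d₁)
c = ln(0.224/0.05) / (4.8 − 1.8) = ln(4.48) / 3 = 1.4996 / 3 = 0.4999 km⁻¹

0.000500 m⁻¹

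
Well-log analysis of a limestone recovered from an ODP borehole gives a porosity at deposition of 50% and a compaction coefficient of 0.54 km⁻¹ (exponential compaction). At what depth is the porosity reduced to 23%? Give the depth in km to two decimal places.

1.44 km

Invert Athy's law: z = ln(phi₀/phi) / c
z = ln(0.5/0.23) / 0.54 = ln(2.174) / 0.54 = 0.7765 / 0.54 = 1.438 km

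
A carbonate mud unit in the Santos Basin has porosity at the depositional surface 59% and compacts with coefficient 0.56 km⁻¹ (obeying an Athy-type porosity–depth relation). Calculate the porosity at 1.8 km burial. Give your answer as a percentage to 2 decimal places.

21.53%

φ = φ₀·exp(−β·d) = 0.59 × exp(−0.56 × 1.8) = 0.59 × exp(−1.008)
  = 0.59 × 0.3649 = 0.2153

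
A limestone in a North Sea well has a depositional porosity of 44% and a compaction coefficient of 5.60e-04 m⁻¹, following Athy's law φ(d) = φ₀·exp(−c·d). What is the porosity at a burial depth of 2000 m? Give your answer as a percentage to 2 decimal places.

Working in km (1 km = 1000 m; c in km⁻¹ = c in m⁻¹ × 1000):
φ = φ₀·exp(−c·d) = 0.44 × exp(−0.56 × 2) = 0.44 × exp(−1.12)
  = 0.44 × 0.3263 = 0.1436

14.36%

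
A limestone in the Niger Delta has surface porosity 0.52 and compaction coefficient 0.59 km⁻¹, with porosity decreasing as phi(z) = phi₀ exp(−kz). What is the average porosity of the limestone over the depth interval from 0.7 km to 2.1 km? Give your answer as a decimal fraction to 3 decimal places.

⟨phi⟩ = (1/(z₂−z₁)) ∫ phi₀ e^(−kz) dz = phi₀·(e^(−k·z₁) − e^(−k·z₂)) / (k·(z₂−z₁))
e^(−0.59×0.7) = 0.6617; e^(−0.59×2.1) = 0.2897
⟨phi⟩ = 0.52 × (0.6617 − 0.2897) / (0.59 × 1.4) = 0.52 × 0.4503 = 0.2342

0.234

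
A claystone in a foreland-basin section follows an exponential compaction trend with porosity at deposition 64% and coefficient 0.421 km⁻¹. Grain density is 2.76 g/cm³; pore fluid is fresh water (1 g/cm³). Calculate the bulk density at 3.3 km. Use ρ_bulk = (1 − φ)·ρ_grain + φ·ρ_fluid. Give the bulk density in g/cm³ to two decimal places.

2.48 g/cm³

Porosity at depth: n = 0.64·exp(−0.421×3.3) = 0.64×0.2492 = 0.1595
Bulk density: ρ_b = (1−n)ρ_g + n·ρ_f = 0.8405×2.76 + 0.1595×1
       = 2.320 + 0.160 = 2.479 g/cm³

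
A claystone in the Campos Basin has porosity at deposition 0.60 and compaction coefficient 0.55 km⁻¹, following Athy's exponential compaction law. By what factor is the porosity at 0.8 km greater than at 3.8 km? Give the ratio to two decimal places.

5.21

phi(Z₁)/phi(Z₂) = e^(−β·Z₁)/e^(−β·Z₂) = e^{β(Z₂−Z₁)}
= exp(0.55 × 3) = exp(1.65) = 5.2070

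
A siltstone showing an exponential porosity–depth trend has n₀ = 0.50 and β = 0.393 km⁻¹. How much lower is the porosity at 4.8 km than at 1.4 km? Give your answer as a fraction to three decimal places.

n(1.4) = 0.5·e^(−0.393×1.4) = 0.2884
n(4.8) = 0.5·e^(−0.393×4.8) = 0.0758
Δn = 0.2884 − 0.0758 = 0.2126

0.213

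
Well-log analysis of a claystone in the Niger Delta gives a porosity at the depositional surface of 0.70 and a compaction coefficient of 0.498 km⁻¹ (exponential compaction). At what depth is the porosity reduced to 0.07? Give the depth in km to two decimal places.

4.62 km

Invert Athy's law: d = ln(phi₀/phi) / c
d = ln(0.7/0.07) / 0.498 = ln(10) / 0.498 = 2.3026 / 0.498 = 4.624 km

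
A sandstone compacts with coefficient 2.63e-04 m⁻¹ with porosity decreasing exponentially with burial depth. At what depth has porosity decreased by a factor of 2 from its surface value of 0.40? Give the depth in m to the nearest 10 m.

Working in km (1 km = 1000 m; k in km⁻¹ = k in m⁻¹ × 1000):
phi/phi₀ = 1/2 ⇒ exp(−k·z) = 1/2 ⇒ z = ln(2) / k
z = 0.6931 / 0.263 = 2.636 km

2640 m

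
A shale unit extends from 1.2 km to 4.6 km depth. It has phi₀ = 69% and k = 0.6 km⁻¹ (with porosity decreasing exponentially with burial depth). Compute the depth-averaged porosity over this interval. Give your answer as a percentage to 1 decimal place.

⟨phi⟩ = (1/(z₂−z₁)) ∫ phi₀ e^(−kz) dz = phi₀·(e^(−k·z₁) − e^(−k·z₂)) / (k·(z₂−z₁))
e^(−0.6×1.2) = 0.4868; e^(−0.6×4.6) = 0.0633
⟨phi⟩ = 0.69 × (0.4868 − 0.0633) / (0.6 × 3.4) = 0.69 × 0.2076 = 0.1432

14.3%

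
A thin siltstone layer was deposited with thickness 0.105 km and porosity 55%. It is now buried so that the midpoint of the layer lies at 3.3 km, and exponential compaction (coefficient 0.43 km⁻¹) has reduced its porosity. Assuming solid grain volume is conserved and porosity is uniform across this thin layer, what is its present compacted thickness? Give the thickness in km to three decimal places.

Porosity at 3.3 km: n = 0.55·exp(−0.43×3.3) = 0.1331
Solid-volume conservation: h(1−n) = h₀(1−n₀) ⇒ h = h₀·(1−n₀)/(1−n)
h = 0.105 × (1 − 0.55)/(1 − 0.1331) = 0.105 × 0.5191 = 0.0545 km

0.055 km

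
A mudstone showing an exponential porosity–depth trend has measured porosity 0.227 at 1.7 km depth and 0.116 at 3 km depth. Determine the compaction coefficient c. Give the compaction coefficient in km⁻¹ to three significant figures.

0.516 km⁻¹

Athy: φ(z) = φ₀ e^(−cz) ⇒ φ₁/φ₂ = e^{c(z₂−z₁)} ⇒ c = ln(φ₁/φ₂)/(z₂−z₁)
c = ln(0.227/0.116) / (3 − 1.7) = ln(1.957) / 1.3 = 0.6714 / 1.3 = 0.5164 km⁻¹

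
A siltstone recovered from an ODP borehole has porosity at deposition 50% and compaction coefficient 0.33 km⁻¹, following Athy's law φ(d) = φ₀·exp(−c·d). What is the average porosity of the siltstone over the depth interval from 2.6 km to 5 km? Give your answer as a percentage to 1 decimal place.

14.6%

⟨φ⟩ = (1/(d₂−d₁)) ∫ φ₀ e^(−cd) dd = φ₀·(e^(−c·d₁) − e^(−c·d₂)) / (c·(d₂−d₁))
e^(−0.33×2.6) = 0.4240; e^(−0.33×5) = 0.1920
⟨φ⟩ = 0.5 × (0.4240 − 0.1920) / (0.33 × 2.4) = 0.5 × 0.2929 = 0.1464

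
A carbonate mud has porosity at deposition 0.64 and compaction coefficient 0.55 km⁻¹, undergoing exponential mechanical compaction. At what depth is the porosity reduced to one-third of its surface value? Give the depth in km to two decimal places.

2.00 km

n/n₀ = 1/3 ⇒ exp(−c·d) = 1/3 ⇒ d = ln(3) / c
d = 1.0986 / 0.55 = 1.997 km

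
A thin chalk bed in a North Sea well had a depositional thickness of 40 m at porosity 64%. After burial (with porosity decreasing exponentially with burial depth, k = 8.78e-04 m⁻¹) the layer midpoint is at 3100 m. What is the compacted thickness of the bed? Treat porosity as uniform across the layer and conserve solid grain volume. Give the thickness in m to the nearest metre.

Working in km (1 km = 1000 m; k in km⁻¹ = k in m⁻¹ × 1000):
Porosity at 3.1 km: n = 0.64·exp(−0.878×3.1) = 0.0421
Solid-volume conservation: h(1−n) = h₀(1−n₀) ⇒ h = h₀·(1−n₀)/(1−n)
h = 0.04 × (1 − 0.64)/(1 − 0.0421) = 0.04 × 0.3758 = 0.0150 km

15 m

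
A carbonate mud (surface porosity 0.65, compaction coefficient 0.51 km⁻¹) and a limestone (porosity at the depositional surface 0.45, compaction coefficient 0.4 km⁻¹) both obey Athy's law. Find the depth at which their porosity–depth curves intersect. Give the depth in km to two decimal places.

3.34 km

Set n₀ₐ e^(−cₐd) = n₀ᵦ e^(−cᵦd) ⇒ ln(n₀ₐ/n₀ᵦ) = (cₐ − cᵦ)·d
d = ln(0.65/0.45) / (0.51 − 0.4) = 0.3677 / 0.11 = 3.343 km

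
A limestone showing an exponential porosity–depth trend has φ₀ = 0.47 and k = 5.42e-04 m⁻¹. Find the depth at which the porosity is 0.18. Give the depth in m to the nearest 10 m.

1770 m

Working in km (1 km = 1000 m; k in km⁻¹ = k in m⁻¹ × 1000):
Invert Athy's law: Z = ln(φ₀/φ) / k
Z = ln(0.47/0.18) / 0.542 = ln(2.611) / 0.542 = 0.9598 / 0.542 = 1.771 km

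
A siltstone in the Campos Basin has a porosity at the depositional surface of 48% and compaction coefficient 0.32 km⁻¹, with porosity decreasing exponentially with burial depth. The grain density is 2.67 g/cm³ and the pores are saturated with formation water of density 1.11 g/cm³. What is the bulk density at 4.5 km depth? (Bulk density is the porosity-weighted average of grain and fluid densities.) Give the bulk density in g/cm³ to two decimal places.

2.49 g/cm³

Porosity at depth: phi = 0.48·exp(−0.32×4.5) = 0.48×0.2369 = 0.1137
Bulk density: ρ_b = (1−phi)ρ_g + phi·ρ_f = 0.8863×2.67 + 0.1137×1.11
       = 2.366 + 0.126 = 2.493 g/cm³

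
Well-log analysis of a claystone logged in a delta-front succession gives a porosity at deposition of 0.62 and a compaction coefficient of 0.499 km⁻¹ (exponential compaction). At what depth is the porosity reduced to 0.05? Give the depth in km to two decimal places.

5.05 km

Invert Athy's law: Z = ln(phi₀/phi) / k
Z = ln(0.62/0.05) / 0.499 = ln(12.4) / 0.499 = 2.5177 / 0.499 = 5.045 km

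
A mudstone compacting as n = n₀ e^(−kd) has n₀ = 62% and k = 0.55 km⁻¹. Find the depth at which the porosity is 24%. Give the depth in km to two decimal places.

Invert Athy's law: d = ln(n₀/n) / k
d = ln(0.62/0.24) / 0.55 = ln(2.583) / 0.55 = 0.9491 / 0.55 = 1.726 km

1.73 km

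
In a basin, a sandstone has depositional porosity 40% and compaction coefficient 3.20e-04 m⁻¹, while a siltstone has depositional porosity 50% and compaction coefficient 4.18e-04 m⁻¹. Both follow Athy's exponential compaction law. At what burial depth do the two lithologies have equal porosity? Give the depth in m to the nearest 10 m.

2280 m

Working in km (1 km = 1000 m; β in km⁻¹ = β in m⁻¹ × 1000):
Set phi₀ₐ e^(−βₐd) = phi₀ᵦ e^(−βᵦd) ⇒ ln(phi₀ₐ/phi₀ᵦ) = (βₐ − βᵦ)·d
d = ln(0.4/0.5) / (0.32 − 0.418) = -0.2231 / -0.098 = 2.277 km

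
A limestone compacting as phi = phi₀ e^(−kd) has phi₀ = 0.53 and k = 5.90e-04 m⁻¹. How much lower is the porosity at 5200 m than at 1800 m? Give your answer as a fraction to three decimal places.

0.159

Working in km (1 km = 1000 m; k in km⁻¹ = k in m⁻¹ × 1000):
phi(1.8) = 0.53·e^(−0.59×1.8) = 0.1833
phi(5.2) = 0.53·e^(−0.59×5.2) = 0.0247
Δphi = 0.1833 − 0.0247 = 0.1586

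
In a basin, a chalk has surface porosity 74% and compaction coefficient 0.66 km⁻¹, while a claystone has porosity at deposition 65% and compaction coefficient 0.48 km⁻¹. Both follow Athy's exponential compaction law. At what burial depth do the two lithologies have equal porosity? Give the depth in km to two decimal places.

0.72 km

Set n₀ₐ e^(−kₐz) = n₀ᵦ e^(−kᵦz) ⇒ ln(n₀ₐ/n₀ᵦ) = (kₐ − kᵦ)·z
z = ln(0.74/0.65) / (0.66 − 0.48) = 0.1297 / 0.18 = 0.720 km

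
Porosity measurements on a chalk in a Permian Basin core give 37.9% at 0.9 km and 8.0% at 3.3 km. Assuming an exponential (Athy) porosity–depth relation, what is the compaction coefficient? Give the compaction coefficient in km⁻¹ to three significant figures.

Athy: n(z) = n₀ e^(−kz) ⇒ n₁/n₂ = e^{k(z₂−z₁)} ⇒ k = ln(n₁/n₂)/(z₂−z₁)
k = ln(0.379/0.08) / (3.3 − 0.9) = ln(4.737) / 2.4 = 1.5555 / 2.4 = 0.6481 km⁻¹

0.648 km⁻¹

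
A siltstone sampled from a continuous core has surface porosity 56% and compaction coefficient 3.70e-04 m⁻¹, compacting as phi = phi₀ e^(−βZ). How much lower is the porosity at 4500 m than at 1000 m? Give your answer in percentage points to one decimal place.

28.1 percentage points

Working in km (1 km = 1000 m; β in km⁻¹ = β in m⁻¹ × 1000):
phi(1) = 0.56·e^(−0.37×1) = 0.3868
phi(4.5) = 0.56·e^(−0.37×4.5) = 0.1059
Δphi = 0.3868 − 0.1059 = 0.2809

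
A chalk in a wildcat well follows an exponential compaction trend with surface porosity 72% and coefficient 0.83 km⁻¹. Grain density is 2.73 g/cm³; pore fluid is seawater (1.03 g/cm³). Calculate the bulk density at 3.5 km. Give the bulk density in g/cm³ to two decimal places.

2.66 g/cm³

Porosity at depth: phi = 0.72·exp(−0.83×3.5) = 0.72×0.0547 = 0.0394
Bulk density: ρ_b = (1−phi)ρ_g + phi·ρ_f = 0.9606×2.73 + 0.0394×1.03
       = 2.622 + 0.041 = 2.663 g/cm³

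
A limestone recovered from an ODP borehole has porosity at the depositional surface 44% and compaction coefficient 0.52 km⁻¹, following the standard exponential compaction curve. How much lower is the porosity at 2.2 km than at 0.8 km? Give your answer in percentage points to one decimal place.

15.0 percentage points

φ(0.8) = 0.44·e^(−0.52×0.8) = 0.2903
φ(2.2) = 0.44·e^(−0.52×2.2) = 0.1402
Δφ = 0.2903 − 0.1402 = 0.1501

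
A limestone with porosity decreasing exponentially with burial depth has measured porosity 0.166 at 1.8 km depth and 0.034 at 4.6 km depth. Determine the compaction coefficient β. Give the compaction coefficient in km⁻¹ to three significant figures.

0.566 km⁻¹

Athy: phi(z) = phi₀ e^(−βz) ⇒ phi₁/phi₂ = e^{β(z₂−z₁)} ⇒ β = ln(phi₁/phi₂)/(z₂−z₁)
β = ln(0.166/0.034) / (4.6 − 1.8) = ln(4.882) / 2.8 = 1.5856 / 2.8 = 0.5663 km⁻¹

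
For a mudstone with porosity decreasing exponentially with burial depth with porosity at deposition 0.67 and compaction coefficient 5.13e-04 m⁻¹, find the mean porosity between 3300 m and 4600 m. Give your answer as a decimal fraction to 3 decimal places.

0.090

Working in km (1 km = 1000 m; k in km⁻¹ = k in m⁻¹ × 1000):
⟨φ⟩ = (1/(z₂−z₁)) ∫ φ₀ e^(−kz) dz = φ₀·(e^(−k·z₁) − e^(−k·z₂)) / (k·(z₂−z₁))
e^(−0.513×3.3) = 0.1840; e^(−0.513×4.6) = 0.0944
⟨φ⟩ = 0.67 × (0.1840 − 0.0944) / (0.513 × 1.3) = 0.67 × 0.1343 = 0.0900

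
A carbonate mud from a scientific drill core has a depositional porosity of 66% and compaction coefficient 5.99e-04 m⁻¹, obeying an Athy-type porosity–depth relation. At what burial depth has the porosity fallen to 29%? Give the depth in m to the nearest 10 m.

Working in km (1 km = 1000 m; k in km⁻¹ = k in m⁻¹ × 1000):
Invert Athy's law: z = ln(phi₀/phi) / k
z = ln(0.66/0.29) / 0.599 = ln(2.276) / 0.599 = 0.8224 / 0.599 = 1.373 km

1370 m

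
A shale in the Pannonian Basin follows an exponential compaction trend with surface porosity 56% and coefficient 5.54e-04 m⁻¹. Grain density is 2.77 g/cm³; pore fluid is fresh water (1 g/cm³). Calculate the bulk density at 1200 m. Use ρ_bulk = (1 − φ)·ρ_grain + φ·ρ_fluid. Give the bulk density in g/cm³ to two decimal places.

2.26 g/cm³

Working in km (1 km = 1000 m; c in km⁻¹ = c in m⁻¹ × 1000):
Porosity at depth: φ = 0.56·exp(−0.554×1.2) = 0.56×0.5144 = 0.2881
Bulk density: ρ_b = (1−φ)ρ_g + φ·ρ_f = 0.7119×2.77 + 0.2881×1
       = 1.972 + 0.288 = 2.260 g/cm³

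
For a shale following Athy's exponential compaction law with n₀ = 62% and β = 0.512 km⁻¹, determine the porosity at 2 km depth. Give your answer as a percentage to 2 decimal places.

22.27%

n = n₀·exp(−β·z) = 0.62 × exp(−0.512 × 2) = 0.62 × exp(−1.024)
  = 0.62 × 0.3592 = 0.2227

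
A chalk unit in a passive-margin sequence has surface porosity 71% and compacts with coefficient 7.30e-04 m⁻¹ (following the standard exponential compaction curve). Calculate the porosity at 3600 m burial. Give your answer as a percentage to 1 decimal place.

Working in km (1 km = 1000 m; c in km⁻¹ = c in m⁻¹ × 1000):
phi = phi₀·exp(−c·d) = 0.71 × exp(−0.73 × 3.6) = 0.71 × exp(−2.628)
  = 0.71 × 0.0722 = 0.0513

5.1%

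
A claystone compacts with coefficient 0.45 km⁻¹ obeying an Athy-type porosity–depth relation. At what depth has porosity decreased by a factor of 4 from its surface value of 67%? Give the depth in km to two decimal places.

φ/φ₀ = 1/4 ⇒ exp(−c·z) = 1/4 ⇒ z = ln(4) / c
z = 1.3863 / 0.45 = 3.081 km

3.08 km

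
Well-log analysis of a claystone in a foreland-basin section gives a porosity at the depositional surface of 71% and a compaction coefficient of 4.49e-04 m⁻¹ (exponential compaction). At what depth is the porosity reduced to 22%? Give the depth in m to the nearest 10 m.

Working in km (1 km = 1000 m; k in km⁻¹ = k in m⁻¹ × 1000):
Invert Athy's law: z = ln(phi₀/phi) / k
z = ln(0.71/0.22) / 0.449 = ln(3.227) / 0.449 = 1.1716 / 0.449 = 2.609 km

2610 m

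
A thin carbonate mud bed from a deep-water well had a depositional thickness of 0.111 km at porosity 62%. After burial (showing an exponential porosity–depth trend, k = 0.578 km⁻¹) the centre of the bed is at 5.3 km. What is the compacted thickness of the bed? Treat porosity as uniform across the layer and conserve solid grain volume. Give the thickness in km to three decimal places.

Porosity at 5.3 km: φ = 0.62·exp(−0.578×5.3) = 0.0290
Solid-volume conservation: h(1−φ) = h₀(1−φ₀) ⇒ h = h₀·(1−φ₀)/(1−φ)
h = 0.111 × (1 − 0.62)/(1 − 0.0290) = 0.111 × 0.3913 = 0.0434 km

0.043 km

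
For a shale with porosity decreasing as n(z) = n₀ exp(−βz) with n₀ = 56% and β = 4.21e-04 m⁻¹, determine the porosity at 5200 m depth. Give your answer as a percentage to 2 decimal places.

Working in km (1 km = 1000 m; β in km⁻¹ = β in m⁻¹ × 1000):
n = n₀·exp(−β·z) = 0.56 × exp(−0.421 × 5.2) = 0.56 × exp(−2.189)
  = 0.56 × 0.1120 = 0.0627

6.27%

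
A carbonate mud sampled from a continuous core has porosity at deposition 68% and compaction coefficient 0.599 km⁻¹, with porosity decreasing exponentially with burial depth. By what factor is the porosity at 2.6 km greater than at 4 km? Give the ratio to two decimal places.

2.31

phi(Z₁)/phi(Z₂) = e^(−k·Z₁)/e^(−k·Z₂) = e^{k(Z₂−Z₁)}
= exp(0.599 × 1.4) = exp(0.8386) = 2.3131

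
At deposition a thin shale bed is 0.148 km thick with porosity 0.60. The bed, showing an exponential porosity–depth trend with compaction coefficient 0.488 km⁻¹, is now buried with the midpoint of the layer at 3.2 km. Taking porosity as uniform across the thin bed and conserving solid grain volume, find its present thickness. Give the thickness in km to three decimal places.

0.068 km

Porosity at 3.2 km: n = 0.6·exp(−0.488×3.2) = 0.1259
Solid-volume conservation: h(1−n) = h₀(1−n₀) ⇒ h = h₀·(1−n₀)/(1−n)
h = 0.148 × (1 − 0.6)/(1 − 0.1259) = 0.148 × 0.4576 = 0.0677 km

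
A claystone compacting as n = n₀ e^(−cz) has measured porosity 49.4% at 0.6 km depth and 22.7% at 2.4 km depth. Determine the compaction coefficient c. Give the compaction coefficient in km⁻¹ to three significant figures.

Athy: n(z) = n₀ e^(−cz) ⇒ n₁/n₂ = e^{c(z₂−z₁)} ⇒ c = ln(n₁/n₂)/(z₂−z₁)
c = ln(0.494/0.227) / (2.4 − 0.6) = ln(2.176) / 1.8 = 0.7776 / 1.8 = 0.432 km⁻¹

0.432 km⁻¹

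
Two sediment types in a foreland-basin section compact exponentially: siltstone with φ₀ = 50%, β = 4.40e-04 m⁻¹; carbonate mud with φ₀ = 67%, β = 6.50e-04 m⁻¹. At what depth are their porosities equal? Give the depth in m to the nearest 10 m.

Working in km (1 km = 1000 m; β in km⁻¹ = β in m⁻¹ × 1000):
Set φ₀ₐ e^(−βₐZ) = φ₀ᵦ e^(−βᵦZ) ⇒ ln(φ₀ₐ/φ₀ᵦ) = (βₐ − βᵦ)·Z
Z = ln(0.5/0.67) / (0.44 − 0.65) = -0.2927 / -0.21 = 1.394 km

1390 m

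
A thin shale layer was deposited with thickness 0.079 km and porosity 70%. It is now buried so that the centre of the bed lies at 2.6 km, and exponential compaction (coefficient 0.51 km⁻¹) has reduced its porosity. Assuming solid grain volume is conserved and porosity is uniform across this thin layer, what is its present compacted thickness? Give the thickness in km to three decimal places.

0.029 km

Porosity at 2.6 km: φ = 0.7·exp(−0.51×2.6) = 0.1859
Solid-volume conservation: h(1−φ) = h₀(1−φ₀) ⇒ h = h₀·(1−φ₀)/(1−φ)
h = 0.079 × (1 − 0.7)/(1 − 0.1859) = 0.079 × 0.3685 = 0.0291 km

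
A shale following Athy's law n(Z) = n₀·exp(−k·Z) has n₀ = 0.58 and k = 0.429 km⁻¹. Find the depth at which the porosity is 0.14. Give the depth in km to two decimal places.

3.31 km

Invert Athy's law: Z = ln(n₀/n) / k
Z = ln(0.58/0.14) / 0.429 = ln(4.143) / 0.429 = 1.4214 / 0.429 = 3.313 km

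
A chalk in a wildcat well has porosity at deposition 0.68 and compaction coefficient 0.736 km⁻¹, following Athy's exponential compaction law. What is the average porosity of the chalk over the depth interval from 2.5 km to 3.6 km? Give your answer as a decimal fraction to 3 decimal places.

⟨n⟩ = (1/(z₂−z₁)) ∫ n₀ e^(−βz) dz = n₀·(e^(−β·z₁) − e^(−β·z₂)) / (β·(z₂−z₁))
e^(−0.736×2.5) = 0.1588; e^(−0.736×3.6) = 0.0707
⟨n⟩ = 0.68 × (0.1588 − 0.0707) / (0.736 × 1.1) = 0.68 × 0.1089 = 0.0740

0.074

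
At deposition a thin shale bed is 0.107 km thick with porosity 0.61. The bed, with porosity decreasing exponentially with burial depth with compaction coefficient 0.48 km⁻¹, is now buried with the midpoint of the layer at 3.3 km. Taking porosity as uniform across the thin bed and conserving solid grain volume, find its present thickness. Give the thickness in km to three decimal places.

Porosity at 3.3 km: n = 0.61·exp(−0.48×3.3) = 0.1251
Solid-volume conservation: h(1−n) = h₀(1−n₀) ⇒ h = h₀·(1−n₀)/(1−n)
h = 0.107 × (1 − 0.61)/(1 − 0.1251) = 0.107 × 0.4458 = 0.0477 km

0.048 km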